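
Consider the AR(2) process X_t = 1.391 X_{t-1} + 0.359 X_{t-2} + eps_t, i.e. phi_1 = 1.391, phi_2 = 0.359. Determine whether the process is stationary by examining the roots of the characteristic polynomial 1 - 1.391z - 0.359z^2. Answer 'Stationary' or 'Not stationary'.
\text{Not stationary}

The AR(p) characteristic polynomial is P(z) = 1 - 1.391z - 0.359z^2.
Stationarity requires all roots to lie outside the unit circle, i.e. |z| > 1 for every root.
Set 1 + (-1.391) z + (-0.359) z^2 = 0, i.e. a z^2 + b z + c = 0 with a = -0.359, b = -1.391, c = 1.
Discriminant D = b^2 - 4ac = (-1.391)^2 - 4*(-0.359)*1 = 1.934881 - (-1.436) = 3.370881.
D >= 0, so the roots are real: z = (-b +/- sqrt(D)) / (2a) = (1.391 +/- 1.835996) / (-0.718).
  z_1 = (1.391 + 1.835996) / (-0.718) = -4.4944,   |z_1| = 4.4944.
  z_2 = (1.391 - 1.835996) / (-0.718) = 0.6198,   |z_2| = 0.6198.
Moduli of all roots: 4.4944, 0.6198.
All moduli strictly greater than 1? No.
Verdict: Not stationary.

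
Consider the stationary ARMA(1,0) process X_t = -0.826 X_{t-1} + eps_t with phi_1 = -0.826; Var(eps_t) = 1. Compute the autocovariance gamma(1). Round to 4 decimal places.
\gamma(1) = -2.5997

Multiply the model equation by X_{t-k} and take expectations. With theta_0 = psi_0 = 1 and psi_j the MA(infinity) weights, this gives
  gamma(k) - sum_i phi_i gamma(k-i) = c_k,
  c_k = sigma^2 * sum_{j=k..q} theta_j psi_{j-k}   (c_k = 0 for k > q),
using gamma(-m) = gamma(m).
Pure AR (q = 0): c_0 = sigma^2 = 1, c_k = 0 for k >= 1.
Equations for k = 0 and k = 1 (AR order 1):
  gamma(0) = phi_1 gamma(1) + c_0
  gamma(1) = phi_1 gamma(0) + c_1
Substituting the second into the first: gamma(0) (1 - phi_1^2) = c_0 + phi_1 c_1, so
  gamma(0) = c_0 / (1 - phi_1^2) = 1 / (1 - (-0.826)^2) = 1 / 0.317724 = 3.147386.
  gamma(1) = phi_1 gamma(0) = (-0.826)(3.147386) = -2.599741.
Therefore gamma(1) = -2.5997 (to 4 decimal places).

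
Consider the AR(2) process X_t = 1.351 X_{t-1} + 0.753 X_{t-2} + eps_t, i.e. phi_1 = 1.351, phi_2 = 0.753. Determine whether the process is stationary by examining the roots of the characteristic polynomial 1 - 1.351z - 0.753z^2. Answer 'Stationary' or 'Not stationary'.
\text{Not stationary}

The AR(p) characteristic polynomial is P(z) = 1 - 1.351z - 0.753z^2.
Stationarity requires all roots to lie outside the unit circle, i.e. |z| > 1 for every root.
Set 1 + (-1.351) z + (-0.753) z^2 = 0, i.e. a z^2 + b z + c = 0 with a = -0.753, b = -1.351, c = 1.
Discriminant D = b^2 - 4ac = (-1.351)^2 - 4*(-0.753)*1 = 1.825201 - (-3.012) = 4.837201.
D >= 0, so the roots are real: z = (-b +/- sqrt(D)) / (2a) = (1.351 +/- 2.199364) / (-1.506).
  z_1 = (1.351 + 2.199364) / (-1.506) = -2.3575,   |z_1| = 2.3575.
  z_2 = (1.351 - 2.199364) / (-1.506) = 0.5633,   |z_2| = 0.5633.
Moduli of all roots: 2.3575, 0.5633.
All moduli strictly greater than 1? No.
Verdict: Not stationary.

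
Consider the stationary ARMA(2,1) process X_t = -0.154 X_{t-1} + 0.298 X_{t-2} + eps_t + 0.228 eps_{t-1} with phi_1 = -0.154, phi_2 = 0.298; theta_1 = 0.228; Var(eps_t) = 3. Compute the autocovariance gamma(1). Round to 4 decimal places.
\gamma(1) = 0.2520

Multiply the model equation by X_{t-k} and take expectations. With theta_0 = psi_0 = 1 and psi_j the MA(infinity) weights, this gives
  gamma(k) - sum_i phi_i gamma(k-i) = c_k,
  c_k = sigma^2 * sum_{j=k..q} theta_j psi_{j-k}   (c_k = 0 for k > q),
using gamma(-m) = gamma(m).
psi-weights needed (psi_j = theta_j + sum_i phi_i psi_{j-i}):
  psi_1 = theta_1 + phi_1 = 0.228 + (-0.154) = 0.074
Right-hand sides:
  c_0 = sigma^2 (1 + theta_1 psi_1) = 3 * (1 + (0.228)(0.074)) = 3 * 1.016872 = 3.050616
  c_1 = sigma^2 theta_1 = 3 * (0.228) = 0.684
  c_2 = 0
Equations for k = 0, 1, 2 (AR order 2, c_2 = 0):
  (E0) gamma(0) = phi_1 gamma(1) + phi_2 gamma(2) + c_0
  (E1) gamma(1) = phi_1 gamma(0) + phi_2 gamma(1) + c_1
  (E2) gamma(2) = phi_1 gamma(1) + phi_2 gamma(0)
From (E1): gamma(1) = A gamma(0) + B with
  A = phi_1 / (1 - phi_2) = -0.154 / 0.702 = -0.219373,   B = c_1 / (1 - phi_2) = 0.684 / 0.702 = 0.974359.
Insert (E2) into (E0): gamma(0) (1 - phi_2^2) = phi_1 (1 + phi_2) gamma(1) + c_0.
  phi_1 (1 + phi_2) = (-0.154)(1.298) = -0.199892,   1 - phi_2^2 = 0.911196.
Replace gamma(1) by A gamma(0) + B and collect gamma(0):
  gamma(0) [0.911196 - (-0.199892)(-0.219373)] = (-0.199892)(0.974359) + 3.050616
  gamma(0) * 0.867345 = 2.855849
  gamma(0) = 2.855849 / 0.867345 = 3.292634.
  gamma(1) = A gamma(0) + B = (-0.219373)(3.292634) + (0.974359) = 0.252043.
Therefore gamma(1) = 0.2520 (to 4 decimal places).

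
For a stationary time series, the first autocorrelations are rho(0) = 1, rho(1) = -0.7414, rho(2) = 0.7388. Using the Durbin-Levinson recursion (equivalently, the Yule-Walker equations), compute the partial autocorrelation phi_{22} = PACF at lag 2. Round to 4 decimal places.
\phi_{22} = 0.4200

The PACF at lag k is phi_{kk}, the last component of the solution
to the Yule-Walker system G_k phi = r_k where
  (G_k)_{ij} = rho(|i - j|), (r_k)_i = rho(i), i,j = 1..k.
Equivalently, Durbin-Levinson gives phi_{kk} iteratively:
  phi_{11} = rho(1)
  phi_{kk} = [rho(k) - sum_{j=1..k-1} phi_{k-1,j} rho(k-j)]
            / [1 - sum_{j=1..k-1} phi_{k-1,j} rho(j)],
  phi_{k,j} = phi_{k-1,j} - phi_{kk} phi_{k-1,k-j},  j = 1..k-1.
Step k = 1:
  phi_11 = rho(1) = -0.7414.
Step k = 2:
  phi_22 = [rho(2) - phi_11 rho(1)] / [1 - phi_11 rho(1)] = [0.7388 - (-0.7414)(-0.7414)] / [1 - (-0.7414)(-0.7414)]
         = 0.18912604 / 0.45032604 = 0.42.
Therefore phi_{22} = 0.4200.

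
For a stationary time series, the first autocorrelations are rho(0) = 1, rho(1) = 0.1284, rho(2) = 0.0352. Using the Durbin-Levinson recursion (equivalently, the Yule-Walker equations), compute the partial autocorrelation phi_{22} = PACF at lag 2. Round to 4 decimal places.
\phi_{22} = 0.0190

The PACF at lag k is phi_{kk}, the last component of the solution
to the Yule-Walker system G_k phi = r_k where
  (G_k)_{ij} = rho(|i - j|), (r_k)_i = rho(i), i,j = 1..k.
Equivalently, Durbin-Levinson gives phi_{kk} iteratively:
  phi_{11} = rho(1)
  phi_{kk} = [rho(k) - sum_{j=1..k-1} phi_{k-1,j} rho(k-j)]
            / [1 - sum_{j=1..k-1} phi_{k-1,j} rho(j)],
  phi_{k,j} = phi_{k-1,j} - phi_{kk} phi_{k-1,k-j},  j = 1..k-1.
Step k = 1:
  phi_11 = rho(1) = 0.1284.
Step k = 2:
  phi_22 = [rho(2) - phi_11 rho(1)] / [1 - phi_11 rho(1)] = [0.0352 - (0.1284)(0.1284)] / [1 - (0.1284)(0.1284)]
         = 0.01871344 / 0.98351344 = 0.019.
Therefore phi_{22} = 0.0190.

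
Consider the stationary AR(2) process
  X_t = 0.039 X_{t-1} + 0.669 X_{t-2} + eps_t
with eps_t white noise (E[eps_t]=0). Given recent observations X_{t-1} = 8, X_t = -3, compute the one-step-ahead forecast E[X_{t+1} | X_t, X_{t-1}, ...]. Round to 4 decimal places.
E[X_{t+1} \mid \mathcal F_t] = 5.2350

For an AR(p) model X_t = c + sum_i phi_i X_{t-i} + eps_t, the
one-step-ahead conditional mean is
  E[X_{t+1} | X_t, ...] = c + sum_i phi_i X_{t+1-i}.
Substitute known values:
  E[X_{t+1} | ...] = (0.039) * (-3) + (0.669) * (8)
                   = 5.2350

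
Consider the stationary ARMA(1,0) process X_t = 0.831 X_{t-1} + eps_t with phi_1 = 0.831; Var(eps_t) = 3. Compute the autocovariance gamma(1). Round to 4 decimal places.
\gamma(1) = 8.0565

Multiply the model equation by X_{t-k} and take expectations. With theta_0 = psi_0 = 1 and psi_j the MA(infinity) weights, this gives
  gamma(k) - sum_i phi_i gamma(k-i) = c_k,
  c_k = sigma^2 * sum_{j=k..q} theta_j psi_{j-k}   (c_k = 0 for k > q),
using gamma(-m) = gamma(m).
Pure AR (q = 0): c_0 = sigma^2 = 3, c_k = 0 for k >= 1.
Equations for k = 0 and k = 1 (AR order 1):
  gamma(0) = phi_1 gamma(1) + c_0
  gamma(1) = phi_1 gamma(0) + c_1
Substituting the second into the first: gamma(0) (1 - phi_1^2) = c_0 + phi_1 c_1, so
  gamma(0) = c_0 / (1 - phi_1^2) = 3 / (1 - (0.831)^2) = 3 / 0.309439 = 9.694964.
  gamma(1) = phi_1 gamma(0) = (0.831)(9.694964) = 8.056515.
Therefore gamma(1) = 8.0565 (to 4 decimal places).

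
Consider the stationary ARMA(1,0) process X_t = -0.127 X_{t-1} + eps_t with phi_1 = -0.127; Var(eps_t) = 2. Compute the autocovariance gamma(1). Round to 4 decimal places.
\gamma(1) = -0.2582

Multiply the model equation by X_{t-k} and take expectations. With theta_0 = psi_0 = 1 and psi_j the MA(infinity) weights, this gives
  gamma(k) - sum_i phi_i gamma(k-i) = c_k,
  c_k = sigma^2 * sum_{j=k..q} theta_j psi_{j-k}   (c_k = 0 for k > q),
using gamma(-m) = gamma(m).
Pure AR (q = 0): c_0 = sigma^2 = 2, c_k = 0 for k >= 1.
Equations for k = 0 and k = 1 (AR order 1):
  gamma(0) = phi_1 gamma(1) + c_0
  gamma(1) = phi_1 gamma(0) + c_1
Substituting the second into the first: gamma(0) (1 - phi_1^2) = c_0 + phi_1 c_1, so
  gamma(0) = c_0 / (1 - phi_1^2) = 2 / (1 - (-0.127)^2) = 2 / 0.983871 = 2.032787.
  gamma(1) = phi_1 gamma(0) = (-0.127)(2.032787) = -0.258164.
Therefore gamma(1) = -0.2582 (to 4 decimal places).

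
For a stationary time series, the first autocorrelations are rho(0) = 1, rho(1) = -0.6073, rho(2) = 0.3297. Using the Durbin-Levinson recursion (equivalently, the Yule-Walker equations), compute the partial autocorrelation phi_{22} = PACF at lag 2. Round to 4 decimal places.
\phi_{22} = -0.0620

The PACF at lag k is phi_{kk}, the last component of the solution
to the Yule-Walker system G_k phi = r_k where
  (G_k)_{ij} = rho(|i - j|), (r_k)_i = rho(i), i,j = 1..k.
Equivalently, Durbin-Levinson gives phi_{kk} iteratively:
  phi_{11} = rho(1)
  phi_{kk} = [rho(k) - sum_{j=1..k-1} phi_{k-1,j} rho(k-j)]
            / [1 - sum_{j=1..k-1} phi_{k-1,j} rho(j)],
  phi_{k,j} = phi_{k-1,j} - phi_{kk} phi_{k-1,k-j},  j = 1..k-1.
Step k = 1:
  phi_11 = rho(1) = -0.6073.
Step k = 2:
  phi_22 = [rho(2) - phi_11 rho(1)] / [1 - phi_11 rho(1)] = [0.3297 - (-0.6073)(-0.6073)] / [1 - (-0.6073)(-0.6073)]
         = -0.03911329 / 0.63118671 = -0.062.
Therefore phi_{22} = -0.0620.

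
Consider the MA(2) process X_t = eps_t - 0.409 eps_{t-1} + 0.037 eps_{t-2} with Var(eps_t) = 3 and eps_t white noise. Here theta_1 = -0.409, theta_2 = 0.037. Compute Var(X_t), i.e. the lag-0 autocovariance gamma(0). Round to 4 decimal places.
\gamma(0) = 3.5060

For an MA(q) process X_t = eps_t + sum_i theta_i eps_{t-i} with
Var(eps_t) = sigma^2, the variance is
  gamma(0) = sigma^2 * (1 + sum_i theta_i^2).
  sum_i theta_i^2 = (-0.409)^2 + (0.037)^2 = 0.167281 + 0.001369 = 0.16865.
  gamma(0) = 3 * (1 + 0.16865) = 3 * 1.16865 = 3.50595, which rounds to 3.5060.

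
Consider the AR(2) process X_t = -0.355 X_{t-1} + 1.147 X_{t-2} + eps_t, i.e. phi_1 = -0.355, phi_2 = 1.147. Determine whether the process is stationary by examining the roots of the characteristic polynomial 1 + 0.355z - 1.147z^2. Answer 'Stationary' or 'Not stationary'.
\text{Not stationary}

The AR(p) characteristic polynomial is P(z) = 1 + 0.355z - 1.147z^2.
Stationarity requires all roots to lie outside the unit circle, i.e. |z| > 1 for every root.
Set 1 + (0.355) z + (-1.147) z^2 = 0, i.e. a z^2 + b z + c = 0 with a = -1.147, b = 0.355, c = 1.
Discriminant D = b^2 - 4ac = (0.355)^2 - 4*(-1.147)*1 = 0.126025 - (-4.588) = 4.714025.
D >= 0, so the roots are real: z = (-b +/- sqrt(D)) / (2a) = (-0.355 +/- 2.171181) / (-2.294).
  z_1 = (-0.355 + 2.171181) / (-2.294) = -0.7917,   |z_1| = 0.7917.
  z_2 = (-0.355 - 2.171181) / (-2.294) = 1.1012,   |z_2| = 1.1012.
Moduli of all roots: 0.7917, 1.1012.
All moduli strictly greater than 1? No.
Verdict: Not stationary.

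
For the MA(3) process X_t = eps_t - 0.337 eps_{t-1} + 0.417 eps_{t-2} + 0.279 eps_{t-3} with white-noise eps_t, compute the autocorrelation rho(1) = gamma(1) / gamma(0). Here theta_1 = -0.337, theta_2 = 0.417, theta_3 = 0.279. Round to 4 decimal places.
\rho(1) = -0.2645

For an MA(q) process with theta_0 = 1, the autocovariance is
  gamma(k) = sigma^2 * sum_{i=0..q-k} theta_i * theta_{i+k},
and rho(k) = gamma(k) / gamma(0). Sigma^2 cancels.
  numerator   = (1)*(-0.337) + (-0.337)*(0.417) + (0.417)*(0.279) = -0.361186.
  denominator = (1)^2 + (-0.337)^2 + (0.417)^2 + (0.279)^2 = 1.365299.
  rho(1) = -0.361186 / 1.365299 = -0.2645.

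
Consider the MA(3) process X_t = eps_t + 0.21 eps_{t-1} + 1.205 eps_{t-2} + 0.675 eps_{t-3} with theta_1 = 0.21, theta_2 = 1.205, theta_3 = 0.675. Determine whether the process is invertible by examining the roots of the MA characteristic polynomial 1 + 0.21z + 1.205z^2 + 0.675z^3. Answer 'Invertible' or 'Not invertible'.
\text{Not invertible}

The MA(q) characteristic polynomial is P(z) = 1 + 0.21z + 1.205z^2 + 0.675z^3.
Invertibility requires all roots to lie outside the unit circle, i.e. |z| > 1 for every root.
Degree 3: look for a simple real root z0 first, then factor out (1 - z/z0) and solve the remaining quadratic.
Testing z0 = -2: P(-2) = 1 + (0.21)(-2) + (1.205)(-2)^2 + (0.675)(-2)^3
  = 1 + (-0.42) + (4.82) + (-5.4) = 0.  So z_0 = -2 is a root, |z_0| = 2.
Divide out the factor (1 + 0.5 z) = (1 - z/z0) (since 1/z0 = -0.5):
  P(z) = (1 + 0.5 z)(1 + (-0.29) z + (1.35) z^2)
  [check: z-coef -0.29 - (-0.5) = 0.21; z^2-coef 1.35 - (-0.5)(-0.29) = 1.205; z^3-coef -(-0.5)(1.35) = 0.675.]
Remaining roots from the quadratic factor 1 + (-0.29) z + (1.35) z^2:
  Set 1 + (-0.29) z + (1.35) z^2 = 0, i.e. a z^2 + b z + c = 0 with a = 1.35, b = -0.29, c = 1.
  Discriminant D = b^2 - 4ac = (-0.29)^2 - 4*(1.35)*1 = 0.0841 - (5.4) = -5.3159.
  D < 0, so the roots are the complex-conjugate pair z = (-b +/- i sqrt(-D)) / (2a) = 0.1074 +/- 0.8539i.
  For a conjugate pair |z|^2 = z * conj(z) = (product of roots) = c/a = 1/(1.35) = 0.740741, so |z| = sqrt(0.740741) = 0.8607 for both roots.
Moduli of all roots: 2.0000, 0.8607, 0.8607.
All moduli strictly greater than 1? No.
Verdict: Not invertible.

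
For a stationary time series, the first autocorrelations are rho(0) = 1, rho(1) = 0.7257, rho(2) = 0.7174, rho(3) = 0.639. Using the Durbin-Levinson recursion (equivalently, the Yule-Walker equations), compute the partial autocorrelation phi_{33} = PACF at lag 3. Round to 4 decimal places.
\phi_{33} = 0.0901

The PACF at lag k is phi_{kk}, the last component of the solution
to the Yule-Walker system G_k phi = r_k where
  (G_k)_{ij} = rho(|i - j|), (r_k)_i = rho(i), i,j = 1..k.
Equivalently, Durbin-Levinson gives phi_{kk} iteratively:
  phi_{11} = rho(1)
  phi_{kk} = [rho(k) - sum_{j=1..k-1} phi_{k-1,j} rho(k-j)]
            / [1 - sum_{j=1..k-1} phi_{k-1,j} rho(j)],
  phi_{k,j} = phi_{k-1,j} - phi_{kk} phi_{k-1,k-j},  j = 1..k-1.
Step k = 1:
  phi_11 = rho(1) = 0.7257.
Step k = 2:
  phi_22 = [rho(2) - phi_11 rho(1)] / [1 - phi_11 rho(1)] = [0.7174 - (0.7257)(0.7257)] / [1 - (0.7257)(0.7257)]
         = 0.19075951 / 0.47335951 = 0.402991.
  Update: phi_21 = phi_11 - phi_22 phi_11 = 0.7257 - (0.402991)(0.7257) = 0.43325.
Step k = 3:
  phi_33 = [rho(3) - phi_21 rho(2) - phi_22 rho(1)] / [1 - phi_21 rho(1) - phi_22 rho(2)]
    numerator   = 0.639 - (0.43325)(0.7174) - (0.402991)(0.7257) = 0.03573634
    denominator = 1 - (0.43325)(0.7257) - (0.402991)(0.7174) = 0.39648519
  phi_33 = 0.03573634 / 0.39648519 = 0.0901.
Therefore phi_{33} = 0.0901.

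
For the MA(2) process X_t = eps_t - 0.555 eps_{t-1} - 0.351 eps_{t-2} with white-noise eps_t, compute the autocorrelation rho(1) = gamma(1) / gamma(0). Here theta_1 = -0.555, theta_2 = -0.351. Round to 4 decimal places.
\rho(1) = -0.2517

For an MA(q) process with theta_0 = 1, the autocovariance is
  gamma(k) = sigma^2 * sum_{i=0..q-k} theta_i * theta_{i+k},
and rho(k) = gamma(k) / gamma(0). Sigma^2 cancels.
  numerator   = (1)*(-0.555) + (-0.555)*(-0.351) = -0.360195.
  denominator = (1)^2 + (-0.555)^2 + (-0.351)^2 = 1.431226.
  rho(1) = -0.360195 / 1.431226 = -0.2517.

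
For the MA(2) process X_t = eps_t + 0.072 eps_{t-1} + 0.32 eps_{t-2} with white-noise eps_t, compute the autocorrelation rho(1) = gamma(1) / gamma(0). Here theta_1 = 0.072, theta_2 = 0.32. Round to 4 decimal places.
\rho(1) = 0.0858

For an MA(q) process with theta_0 = 1, the autocovariance is
  gamma(k) = sigma^2 * sum_{i=0..q-k} theta_i * theta_{i+k},
and rho(k) = gamma(k) / gamma(0). Sigma^2 cancels.
  numerator   = (1)*(0.072) + (0.072)*(0.32) = 0.09504.
  denominator = (1)^2 + (0.072)^2 + (0.32)^2 = 1.107584.
  rho(1) = 0.09504 / 1.107584 = 0.0858.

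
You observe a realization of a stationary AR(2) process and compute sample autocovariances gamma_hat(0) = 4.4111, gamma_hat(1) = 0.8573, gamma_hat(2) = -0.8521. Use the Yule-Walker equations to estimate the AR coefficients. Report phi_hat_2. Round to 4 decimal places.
\hat\phi_{2} = -0.2400

The Yule-Walker equations for an AR(p) process read, in matrix form,
  Gamma_p phi = r_p,   with   (Gamma_p)_{ij} = gamma(|i - j|),
                       (r_p)_i = gamma(i),   i,j = 1..p.
Substitute the sample gammas (Toeplitz matrix and right-hand side of size 2):
  Gamma_p = [[4.4111, 0.8573], [0.8573, 4.4111]]
  r_p     = [0.8573, -0.8521]
Written out:
  4.4111 phi_1 + 0.8573 phi_2 = 0.8573
  0.8573 phi_1 + 4.4111 phi_2 = -0.8521
Solve by Cramer's rule:
  det = gamma(0)^2 - gamma(1)^2 = (4.4111)^2 - (0.8573)^2 = 19.45780321 - 0.73496329 = 18.72283992
  phi_hat_1 = [gamma(1) gamma(0) - gamma(1) gamma(2)] / det = [(0.8573)(4.4111) - (0.8573)(-0.8521)] / 18.72283992 = 4.51214136 / 18.72283992 = 0.241
  phi_hat_2 = [gamma(0) gamma(2) - gamma(1)^2] / det = [(4.4111)(-0.8521) - (0.8573)^2] / 18.72283992 = -4.4936616 / 18.72283992 = -0.24
So phi_hat = [0.2410, -0.2400].
Therefore phi_hat_2 = -0.2400.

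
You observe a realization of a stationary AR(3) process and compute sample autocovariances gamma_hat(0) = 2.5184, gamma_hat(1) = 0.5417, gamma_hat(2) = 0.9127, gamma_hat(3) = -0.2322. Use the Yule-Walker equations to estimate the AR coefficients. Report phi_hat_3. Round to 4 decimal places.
\hat\phi_{3} = -0.2540

The Yule-Walker equations for an AR(p) process read, in matrix form,
  Gamma_p phi = r_p,   with   (Gamma_p)_{ij} = gamma(|i - j|),
                       (r_p)_i = gamma(i),   i,j = 1..p.
Substitute the sample gammas (Toeplitz matrix and right-hand side of size 3):
  Gamma_p = [[2.5184, 0.5417, 0.9127], [0.5417, 2.5184, 0.5417], [0.9127, 0.5417, 2.5184]]
  r_p     = [0.5417, 0.9127, -0.2322]
Written out (R1..R3):
  (R1) 2.5184 phi_1 + 0.5417 phi_2 + 0.9127 phi_3 = 0.5417
  (R2) 0.5417 phi_1 + 2.5184 phi_2 + 0.5417 phi_3 = 0.9127
  (R3) 0.9127 phi_1 + 0.5417 phi_2 + 2.5184 phi_3 = -0.2322
Gaussian elimination:
  R2 <- R2 - (0.5417/2.5184) R1 = R2 - (0.215097) R1:  2.401882 phi_2 + 0.345381 phi_3 = 0.796182
  R3 <- R3 - (0.9127/2.5184) R1 = R3 - (0.362413) R1:  0.345381 phi_2 + 2.187626 phi_3 = -0.428519
  R3 <- R3 - (0.345381/2.401882) R2 = R3 - (0.143796) R2:  2.137962 phi_3 = -0.543007
Back-substitution:
  phi_hat_3 = -0.543007 / 2.137962 = -0.253983
  phi_hat_2 = (0.796182 - (0.345381)(-0.253983)) / 2.401882 = 0.368004
  phi_hat_1 = (0.5417 - (0.5417)(0.368004) - (0.9127)(-0.253983)) / 2.5184 = 0.227987
So phi_hat = [0.2280, 0.3680, -0.2540].
Therefore phi_hat_3 = -0.2540.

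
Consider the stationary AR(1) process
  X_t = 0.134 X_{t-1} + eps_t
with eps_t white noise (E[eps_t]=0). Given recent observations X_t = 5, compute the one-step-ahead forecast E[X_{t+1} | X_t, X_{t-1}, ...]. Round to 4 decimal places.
E[X_{t+1} \mid \mathcal F_t] = 0.6700

For an AR(p) model X_t = c + sum_i phi_i X_{t-i} + eps_t, the
one-step-ahead conditional mean is
  E[X_{t+1} | X_t, ...] = c + sum_i phi_i X_{t+1-i}.
Substitute known values:
  E[X_{t+1} | ...] = (0.134) * (5)
                   = 0.6700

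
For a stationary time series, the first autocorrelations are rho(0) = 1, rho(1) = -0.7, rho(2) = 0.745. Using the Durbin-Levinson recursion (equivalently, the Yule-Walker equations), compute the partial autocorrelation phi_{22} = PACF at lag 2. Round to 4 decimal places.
\phi_{22} = 0.5000

The PACF at lag k is phi_{kk}, the last component of the solution
to the Yule-Walker system G_k phi = r_k where
  (G_k)_{ij} = rho(|i - j|), (r_k)_i = rho(i), i,j = 1..k.
Equivalently, Durbin-Levinson gives phi_{kk} iteratively:
  phi_{11} = rho(1)
  phi_{kk} = [rho(k) - sum_{j=1..k-1} phi_{k-1,j} rho(k-j)]
            / [1 - sum_{j=1..k-1} phi_{k-1,j} rho(j)],
  phi_{k,j} = phi_{k-1,j} - phi_{kk} phi_{k-1,k-j},  j = 1..k-1.
Step k = 1:
  phi_11 = rho(1) = -0.7.
Step k = 2:
  phi_22 = [rho(2) - phi_11 rho(1)] / [1 - phi_11 rho(1)] = [0.745 - (-0.7)(-0.7)] / [1 - (-0.7)(-0.7)]
         = 0.255 / 0.51 = 0.5.
Therefore phi_{22} = 0.5000.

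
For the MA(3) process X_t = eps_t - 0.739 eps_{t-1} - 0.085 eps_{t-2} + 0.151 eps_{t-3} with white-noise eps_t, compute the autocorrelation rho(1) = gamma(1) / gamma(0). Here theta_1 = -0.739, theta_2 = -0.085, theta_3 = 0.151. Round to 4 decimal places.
\rho(1) = -0.4372

For an MA(q) process with theta_0 = 1, the autocovariance is
  gamma(k) = sigma^2 * sum_{i=0..q-k} theta_i * theta_{i+k},
and rho(k) = gamma(k) / gamma(0). Sigma^2 cancels.
  numerator   = (1)*(-0.739) + (-0.739)*(-0.085) + (-0.085)*(0.151) = -0.68902.
  denominator = (1)^2 + (-0.739)^2 + (-0.085)^2 + (0.151)^2 = 1.576147.
  rho(1) = -0.68902 / 1.576147 = -0.4372.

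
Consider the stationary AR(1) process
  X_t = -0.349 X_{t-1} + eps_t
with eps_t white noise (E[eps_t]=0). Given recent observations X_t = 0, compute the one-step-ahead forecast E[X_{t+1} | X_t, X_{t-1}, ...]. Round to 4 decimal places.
E[X_{t+1} \mid \mathcal F_t] = 0.0000

For an AR(p) model X_t = c + sum_i phi_i X_{t-i} + eps_t, the
one-step-ahead conditional mean is
  E[X_{t+1} | X_t, ...] = c + sum_i phi_i X_{t+1-i}.
Substitute known values:
  E[X_{t+1} | ...] = (-0.349) * (0)
                   = 0.0000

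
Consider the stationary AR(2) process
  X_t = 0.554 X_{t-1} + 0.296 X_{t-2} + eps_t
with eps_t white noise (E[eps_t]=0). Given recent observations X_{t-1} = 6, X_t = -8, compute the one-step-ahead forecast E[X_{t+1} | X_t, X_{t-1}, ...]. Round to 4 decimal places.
E[X_{t+1} \mid \mathcal F_t] = -2.6560

For an AR(p) model X_t = c + sum_i phi_i X_{t-i} + eps_t, the
one-step-ahead conditional mean is
  E[X_{t+1} | X_t, ...] = c + sum_i phi_i X_{t+1-i}.
Substitute known values:
  E[X_{t+1} | ...] = (0.554) * (-8) + (0.296) * (6)
                   = -2.6560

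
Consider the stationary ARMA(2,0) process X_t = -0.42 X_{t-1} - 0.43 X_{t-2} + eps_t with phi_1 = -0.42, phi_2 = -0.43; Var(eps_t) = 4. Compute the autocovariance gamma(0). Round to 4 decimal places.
\gamma(0) = 5.3707

Multiply the model equation by X_{t-k} and take expectations. With theta_0 = psi_0 = 1 and psi_j the MA(infinity) weights, this gives
  gamma(k) - sum_i phi_i gamma(k-i) = c_k,
  c_k = sigma^2 * sum_{j=k..q} theta_j psi_{j-k}   (c_k = 0 for k > q),
using gamma(-m) = gamma(m).
Pure AR (q = 0): c_0 = sigma^2 = 4, c_k = 0 for k >= 1.
Equations for k = 0, 1, 2 (AR order 2, c_2 = 0):
  (E0) gamma(0) = phi_1 gamma(1) + phi_2 gamma(2) + c_0
  (E1) gamma(1) = phi_1 gamma(0) + phi_2 gamma(1) + c_1
  (E2) gamma(2) = phi_1 gamma(1) + phi_2 gamma(0)
From (E1): gamma(1) = A gamma(0) + B with
  A = phi_1 / (1 - phi_2) = -0.42 / 1.43 = -0.293706,   B = c_1 / (1 - phi_2) = 0 / 1.43 = 0.
Insert (E2) into (E0): gamma(0) (1 - phi_2^2) = phi_1 (1 + phi_2) gamma(1) + c_0.
  phi_1 (1 + phi_2) = (-0.42)(0.57) = -0.2394,   1 - phi_2^2 = 0.8151.
Replace gamma(1) by A gamma(0) + B and collect gamma(0):
  gamma(0) [0.8151 - (-0.2394)(-0.293706)] = c_0 = 4
  gamma(0) * 0.744787 = 4
  gamma(0) = 4 / 0.744787 = 5.370665.
Therefore gamma(0) = 5.3707 (to 4 decimal places).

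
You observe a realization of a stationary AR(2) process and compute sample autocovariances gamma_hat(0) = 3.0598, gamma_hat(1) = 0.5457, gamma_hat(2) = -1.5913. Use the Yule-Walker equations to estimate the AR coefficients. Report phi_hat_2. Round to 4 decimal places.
\hat\phi_{2} = -0.5700

The Yule-Walker equations for an AR(p) process read, in matrix form,
  Gamma_p phi = r_p,   with   (Gamma_p)_{ij} = gamma(|i - j|),
                       (r_p)_i = gamma(i),   i,j = 1..p.
Substitute the sample gammas (Toeplitz matrix and right-hand side of size 2):
  Gamma_p = [[3.0598, 0.5457], [0.5457, 3.0598]]
  r_p     = [0.5457, -1.5913]
Written out:
  3.0598 phi_1 + 0.5457 phi_2 = 0.5457
  0.5457 phi_1 + 3.0598 phi_2 = -1.5913
Solve by Cramer's rule:
  det = gamma(0)^2 - gamma(1)^2 = (3.0598)^2 - (0.5457)^2 = 9.36237604 - 0.29778849 = 9.06458755
  phi_hat_1 = [gamma(1) gamma(0) - gamma(1) gamma(2)] / det = [(0.5457)(3.0598) - (0.5457)(-1.5913)] / 9.06458755 = 2.53810527 / 9.06458755 = 0.28
  phi_hat_2 = [gamma(0) gamma(2) - gamma(1)^2] / det = [(3.0598)(-1.5913) - (0.5457)^2] / 9.06458755 = -5.16684823 / 9.06458755 = -0.57
So phi_hat = [0.2800, -0.5700].
Therefore phi_hat_2 = -0.5700.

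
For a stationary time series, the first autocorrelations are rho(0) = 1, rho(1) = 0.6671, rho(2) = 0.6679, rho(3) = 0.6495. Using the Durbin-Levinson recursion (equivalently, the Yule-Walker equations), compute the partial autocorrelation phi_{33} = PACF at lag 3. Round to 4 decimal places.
\phi_{33} = 0.2470

The PACF at lag k is phi_{kk}, the last component of the solution
to the Yule-Walker system G_k phi = r_k where
  (G_k)_{ij} = rho(|i - j|), (r_k)_i = rho(i), i,j = 1..k.
Equivalently, Durbin-Levinson gives phi_{kk} iteratively:
  phi_{11} = rho(1)
  phi_{kk} = [rho(k) - sum_{j=1..k-1} phi_{k-1,j} rho(k-j)]
            / [1 - sum_{j=1..k-1} phi_{k-1,j} rho(j)],
  phi_{k,j} = phi_{k-1,j} - phi_{kk} phi_{k-1,k-j},  j = 1..k-1.
Step k = 1:
  phi_11 = rho(1) = 0.6671.
Step k = 2:
  phi_22 = [rho(2) - phi_11 rho(1)] / [1 - phi_11 rho(1)] = [0.6679 - (0.6671)(0.6671)] / [1 - (0.6671)(0.6671)]
         = 0.22287759 / 0.55497759 = 0.401597.
  Update: phi_21 = phi_11 - phi_22 phi_11 = 0.6671 - (0.401597)(0.6671) = 0.399194.
Step k = 3:
  phi_33 = [rho(3) - phi_21 rho(2) - phi_22 rho(1)] / [1 - phi_21 rho(1) - phi_22 rho(2)]
    numerator   = 0.6495 - (0.399194)(0.6679) - (0.401597)(0.6671) = 0.11497244
    denominator = 1 - (0.399194)(0.6671) - (0.401597)(0.6679) = 0.46547052
  phi_33 = 0.11497244 / 0.46547052 = 0.247.
Therefore phi_{33} = 0.2470.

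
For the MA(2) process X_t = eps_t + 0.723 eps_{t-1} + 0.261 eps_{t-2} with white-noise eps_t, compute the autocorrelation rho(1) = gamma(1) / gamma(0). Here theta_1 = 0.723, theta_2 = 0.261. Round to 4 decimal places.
\rho(1) = 0.5731

For an MA(q) process with theta_0 = 1, the autocovariance is
  gamma(k) = sigma^2 * sum_{i=0..q-k} theta_i * theta_{i+k},
and rho(k) = gamma(k) / gamma(0). Sigma^2 cancels.
  numerator   = (1)*(0.723) + (0.723)*(0.261) = 0.911703.
  denominator = (1)^2 + (0.723)^2 + (0.261)^2 = 1.59085.
  rho(1) = 0.911703 / 1.59085 = 0.5731.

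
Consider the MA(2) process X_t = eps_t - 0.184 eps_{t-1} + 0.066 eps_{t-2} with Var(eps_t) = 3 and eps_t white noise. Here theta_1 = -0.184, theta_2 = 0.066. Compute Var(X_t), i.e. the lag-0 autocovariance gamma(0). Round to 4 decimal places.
\gamma(0) = 3.1146

For an MA(q) process X_t = eps_t + sum_i theta_i eps_{t-i} with
Var(eps_t) = sigma^2, the variance is
  gamma(0) = sigma^2 * (1 + sum_i theta_i^2).
  sum_i theta_i^2 = (-0.184)^2 + (0.066)^2 = 0.033856 + 0.004356 = 0.038212.
  gamma(0) = 3 * (1 + 0.038212) = 3 * 1.038212 = 3.114636, which rounds to 3.1146.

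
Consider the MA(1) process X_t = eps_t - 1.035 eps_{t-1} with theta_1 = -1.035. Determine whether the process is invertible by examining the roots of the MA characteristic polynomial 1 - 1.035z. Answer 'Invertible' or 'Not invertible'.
\text{Not invertible}

The MA(q) characteristic polynomial is P(z) = 1 - 1.035z.
Invertibility requires all roots to lie outside the unit circle, i.e. |z| > 1 for every root.
This is linear in z: 1 + (-1.035) z = 0  =>  z = -1/(-1.035) = 0.966184,  |z| = 0.966184.
Moduli of all roots: 0.9662.
All moduli strictly greater than 1? No.
Verdict: Not invertible.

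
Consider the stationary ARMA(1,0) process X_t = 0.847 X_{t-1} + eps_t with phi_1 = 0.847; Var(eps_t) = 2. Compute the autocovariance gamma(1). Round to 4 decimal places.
\gamma(1) = 5.9945

Multiply the model equation by X_{t-k} and take expectations. With theta_0 = psi_0 = 1 and psi_j the MA(infinity) weights, this gives
  gamma(k) - sum_i phi_i gamma(k-i) = c_k,
  c_k = sigma^2 * sum_{j=k..q} theta_j psi_{j-k}   (c_k = 0 for k > q),
using gamma(-m) = gamma(m).
Pure AR (q = 0): c_0 = sigma^2 = 2, c_k = 0 for k >= 1.
Equations for k = 0 and k = 1 (AR order 1):
  gamma(0) = phi_1 gamma(1) + c_0
  gamma(1) = phi_1 gamma(0) + c_1
Substituting the second into the first: gamma(0) (1 - phi_1^2) = c_0 + phi_1 c_1, so
  gamma(0) = c_0 / (1 - phi_1^2) = 2 / (1 - (0.847)^2) = 2 / 0.282591 = 7.077366.
  gamma(1) = phi_1 gamma(0) = (0.847)(7.077366) = 5.994529.
Therefore gamma(1) = 5.9945 (to 4 decimal places).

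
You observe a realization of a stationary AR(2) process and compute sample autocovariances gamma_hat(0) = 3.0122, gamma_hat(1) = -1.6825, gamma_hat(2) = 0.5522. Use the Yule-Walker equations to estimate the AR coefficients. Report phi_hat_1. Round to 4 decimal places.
\hat\phi_{1} = -0.6630

The Yule-Walker equations for an AR(p) process read, in matrix form,
  Gamma_p phi = r_p,   with   (Gamma_p)_{ij} = gamma(|i - j|),
                       (r_p)_i = gamma(i),   i,j = 1..p.
Substitute the sample gammas (Toeplitz matrix and right-hand side of size 2):
  Gamma_p = [[3.0122, -1.6825], [-1.6825, 3.0122]]
  r_p     = [-1.6825, 0.5522]
Written out:
  3.0122 phi_1 - 1.6825 phi_2 = -1.6825
  -1.6825 phi_1 + 3.0122 phi_2 = 0.5522
Solve by Cramer's rule:
  det = gamma(0)^2 - gamma(1)^2 = (3.0122)^2 - (-1.6825)^2 = 9.07334884 - 2.83080625 = 6.24254259
  phi_hat_1 = [gamma(1) gamma(0) - gamma(1) gamma(2)] / det = [(-1.6825)(3.0122) - (-1.6825)(0.5522)] / 6.24254259 = -4.13895 / 6.24254259 = -0.663
  phi_hat_2 = [gamma(0) gamma(2) - gamma(1)^2] / det = [(3.0122)(0.5522) - (-1.6825)^2] / 6.24254259 = -1.16746941 / 6.24254259 = -0.187
So phi_hat = [-0.6630, -0.1870].
Therefore phi_hat_1 = -0.6630.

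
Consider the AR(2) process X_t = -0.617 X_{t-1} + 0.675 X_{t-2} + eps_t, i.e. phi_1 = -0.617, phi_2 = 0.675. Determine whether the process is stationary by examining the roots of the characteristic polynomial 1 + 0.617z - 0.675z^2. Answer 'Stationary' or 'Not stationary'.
\text{Not stationary}

The AR(p) characteristic polynomial is P(z) = 1 + 0.617z - 0.675z^2.
Stationarity requires all roots to lie outside the unit circle, i.e. |z| > 1 for every root.
Set 1 + (0.617) z + (-0.675) z^2 = 0, i.e. a z^2 + b z + c = 0 with a = -0.675, b = 0.617, c = 1.
Discriminant D = b^2 - 4ac = (0.617)^2 - 4*(-0.675)*1 = 0.380689 - (-2.7) = 3.080689.
D >= 0, so the roots are real: z = (-b +/- sqrt(D)) / (2a) = (-0.617 +/- 1.755189) / (-1.35).
  z_1 = (-0.617 + 1.755189) / (-1.35) = -0.8431,   |z_1| = 0.8431.
  z_2 = (-0.617 - 1.755189) / (-1.35) = 1.7572,   |z_2| = 1.7572.
Moduli of all roots: 0.8431, 1.7572.
All moduli strictly greater than 1? No.
Verdict: Not stationary.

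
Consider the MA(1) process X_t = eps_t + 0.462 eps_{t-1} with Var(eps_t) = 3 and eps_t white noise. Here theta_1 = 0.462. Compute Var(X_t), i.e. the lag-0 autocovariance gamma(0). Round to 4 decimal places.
\gamma(0) = 3.6403

For an MA(q) process X_t = eps_t + sum_i theta_i eps_{t-i} with
Var(eps_t) = sigma^2, the variance is
  gamma(0) = sigma^2 * (1 + sum_i theta_i^2).
  sum_i theta_i^2 = (0.462)^2 = 0.213444.
  gamma(0) = 3 * (1 + 0.213444) = 3 * 1.213444 = 3.640332, which rounds to 3.6403.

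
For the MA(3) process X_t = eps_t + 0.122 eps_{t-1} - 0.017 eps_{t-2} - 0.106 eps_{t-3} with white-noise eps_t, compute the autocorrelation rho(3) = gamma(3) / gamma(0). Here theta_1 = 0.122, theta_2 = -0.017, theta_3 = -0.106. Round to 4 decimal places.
\rho(3) = -0.1033

For an MA(q) process with theta_0 = 1, the autocovariance is
  gamma(k) = sigma^2 * sum_{i=0..q-k} theta_i * theta_{i+k},
and rho(k) = gamma(k) / gamma(0). Sigma^2 cancels.
  numerator   = (1)*(-0.106) = -0.106.
  denominator = (1)^2 + (0.122)^2 + (-0.017)^2 + (-0.106)^2 = 1.026409.
  rho(3) = -0.106 / 1.026409 = -0.1033.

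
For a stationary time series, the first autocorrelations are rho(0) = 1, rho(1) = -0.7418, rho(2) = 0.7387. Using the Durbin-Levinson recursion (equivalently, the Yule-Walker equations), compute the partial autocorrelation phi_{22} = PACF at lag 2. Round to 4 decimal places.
\phi_{22} = 0.4190

The PACF at lag k is phi_{kk}, the last component of the solution
to the Yule-Walker system G_k phi = r_k where
  (G_k)_{ij} = rho(|i - j|), (r_k)_i = rho(i), i,j = 1..k.
Equivalently, Durbin-Levinson gives phi_{kk} iteratively:
  phi_{11} = rho(1)
  phi_{kk} = [rho(k) - sum_{j=1..k-1} phi_{k-1,j} rho(k-j)]
            / [1 - sum_{j=1..k-1} phi_{k-1,j} rho(j)],
  phi_{k,j} = phi_{k-1,j} - phi_{kk} phi_{k-1,k-j},  j = 1..k-1.
Step k = 1:
  phi_11 = rho(1) = -0.7418.
Step k = 2:
  phi_22 = [rho(2) - phi_11 rho(1)] / [1 - phi_11 rho(1)] = [0.7387 - (-0.7418)(-0.7418)] / [1 - (-0.7418)(-0.7418)]
         = 0.18843276 / 0.44973276 = 0.419.
Therefore phi_{22} = 0.4190.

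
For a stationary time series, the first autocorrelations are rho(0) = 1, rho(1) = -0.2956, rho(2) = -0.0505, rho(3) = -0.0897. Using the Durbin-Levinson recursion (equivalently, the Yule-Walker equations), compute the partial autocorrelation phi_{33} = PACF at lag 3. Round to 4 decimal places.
\phi_{33} = -0.1699

The PACF at lag k is phi_{kk}, the last component of the solution
to the Yule-Walker system G_k phi = r_k where
  (G_k)_{ij} = rho(|i - j|), (r_k)_i = rho(i), i,j = 1..k.
Equivalently, Durbin-Levinson gives phi_{kk} iteratively:
  phi_{11} = rho(1)
  phi_{kk} = [rho(k) - sum_{j=1..k-1} phi_{k-1,j} rho(k-j)]
            / [1 - sum_{j=1..k-1} phi_{k-1,j} rho(j)],
  phi_{k,j} = phi_{k-1,j} - phi_{kk} phi_{k-1,k-j},  j = 1..k-1.
Step k = 1:
  phi_11 = rho(1) = -0.2956.
Step k = 2:
  phi_22 = [rho(2) - phi_11 rho(1)] / [1 - phi_11 rho(1)] = [-0.0505 - (-0.2956)(-0.2956)] / [1 - (-0.2956)(-0.2956)]
         = -0.13787936 / 0.91262064 = -0.151081.
  Update: phi_21 = phi_11 - phi_22 phi_11 = -0.2956 - (-0.151081)(-0.2956) = -0.340259.
Step k = 3:
  phi_33 = [rho(3) - phi_21 rho(2) - phi_22 rho(1)] / [1 - phi_21 rho(1) - phi_22 rho(2)]
    numerator   = -0.0897 - (-0.340259)(-0.0505) - (-0.151081)(-0.2956) = -0.15154256
    denominator = 1 - (-0.340259)(-0.2956) - (-0.151081)(-0.0505) = 0.89178973
  phi_33 = -0.15154256 / 0.89178973 = -0.1699.
Therefore phi_{33} = -0.1699.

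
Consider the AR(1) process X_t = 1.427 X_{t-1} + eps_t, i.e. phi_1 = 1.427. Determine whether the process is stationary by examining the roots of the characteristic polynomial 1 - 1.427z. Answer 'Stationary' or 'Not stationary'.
\text{Not stationary}

The AR(p) characteristic polynomial is P(z) = 1 - 1.427z.
Stationarity requires all roots to lie outside the unit circle, i.e. |z| > 1 for every root.
This is linear in z: 1 + (-1.427) z = 0  =>  z = -1/(-1.427) = 0.700771,  |z| = 0.700771.
Moduli of all roots: 0.7008.
All moduli strictly greater than 1? No.
Verdict: Not stationary.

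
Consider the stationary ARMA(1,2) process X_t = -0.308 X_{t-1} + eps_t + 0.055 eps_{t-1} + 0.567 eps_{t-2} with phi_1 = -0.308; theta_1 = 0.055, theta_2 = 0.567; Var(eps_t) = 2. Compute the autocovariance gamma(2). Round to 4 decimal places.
\gamma(2) = 1.4775

Multiply the model equation by X_{t-k} and take expectations. With theta_0 = psi_0 = 1 and psi_j the MA(infinity) weights, this gives
  gamma(k) - sum_i phi_i gamma(k-i) = c_k,
  c_k = sigma^2 * sum_{j=k..q} theta_j psi_{j-k}   (c_k = 0 for k > q),
using gamma(-m) = gamma(m).
psi-weights needed (psi_j = theta_j + sum_i phi_i psi_{j-i}):
  psi_1 = theta_1 + phi_1 = 0.055 + (-0.308) = -0.253
  psi_2 = theta_2 + phi_1 psi_1 = 0.567 + (-0.308)(-0.253) = 0.644924
Right-hand sides:
  c_0 = sigma^2 (1 + theta_1 psi_1 + theta_2 psi_2) = 2 * (1 + (0.055)(-0.253) + (0.567)(0.644924)) = 2 * 1.351757 = 2.703514
  c_1 = sigma^2 (theta_1 + theta_2 psi_1) = 2 * (0.055 + (0.567)(-0.253)) = -0.176902
  c_2 = sigma^2 theta_2 = 2 * (0.567) = 1.134
Equations for k = 0 and k = 1 (AR order 1):
  gamma(0) = phi_1 gamma(1) + c_0
  gamma(1) = phi_1 gamma(0) + c_1
Substituting the second into the first: gamma(0) (1 - phi_1^2) = c_0 + phi_1 c_1, so
  gamma(0) = (c_0 + phi_1 c_1) / (1 - phi_1^2) = (2.703514 + (-0.308)(-0.176902)) / (1 - (-0.308)^2) = 2.758 / 0.905136 = 3.047056.
  gamma(1) = phi_1 gamma(0) + c_1 = (-0.308)(3.047056) + (-0.176902) = -1.115395.
For k = 2: gamma(2) = phi_1 gamma(1) + c_2
  = (-0.308)(-1.115395) + (1.134) = 1.477542.
Therefore gamma(2) = 1.4775 (to 4 decimal places).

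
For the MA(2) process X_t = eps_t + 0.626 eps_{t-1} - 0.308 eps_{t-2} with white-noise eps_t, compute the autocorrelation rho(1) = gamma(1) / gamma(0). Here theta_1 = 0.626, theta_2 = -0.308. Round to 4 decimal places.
\rho(1) = 0.2914

For an MA(q) process with theta_0 = 1, the autocovariance is
  gamma(k) = sigma^2 * sum_{i=0..q-k} theta_i * theta_{i+k},
and rho(k) = gamma(k) / gamma(0). Sigma^2 cancels.
  numerator   = (1)*(0.626) + (0.626)*(-0.308) = 0.433192.
  denominator = (1)^2 + (0.626)^2 + (-0.308)^2 = 1.48674.
  rho(1) = 0.433192 / 1.48674 = 0.2914.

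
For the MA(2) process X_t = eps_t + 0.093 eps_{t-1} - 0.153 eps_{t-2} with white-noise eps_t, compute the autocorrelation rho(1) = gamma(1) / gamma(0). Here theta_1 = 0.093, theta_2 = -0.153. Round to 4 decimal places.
\rho(1) = 0.0763

For an MA(q) process with theta_0 = 1, the autocovariance is
  gamma(k) = sigma^2 * sum_{i=0..q-k} theta_i * theta_{i+k},
and rho(k) = gamma(k) / gamma(0). Sigma^2 cancels.
  numerator   = (1)*(0.093) + (0.093)*(-0.153) = 0.078771.
  denominator = (1)^2 + (0.093)^2 + (-0.153)^2 = 1.032058.
  rho(1) = 0.078771 / 1.032058 = 0.0763.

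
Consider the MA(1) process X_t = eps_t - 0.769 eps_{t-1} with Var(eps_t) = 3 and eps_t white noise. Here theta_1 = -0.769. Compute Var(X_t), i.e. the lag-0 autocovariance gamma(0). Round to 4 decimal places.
\gamma(0) = 4.7741

For an MA(q) process X_t = eps_t + sum_i theta_i eps_{t-i} with
Var(eps_t) = sigma^2, the variance is
  gamma(0) = sigma^2 * (1 + sum_i theta_i^2).
  sum_i theta_i^2 = (-0.769)^2 = 0.591361.
  gamma(0) = 3 * (1 + 0.591361) = 3 * 1.591361 = 4.774083, which rounds to 4.7741.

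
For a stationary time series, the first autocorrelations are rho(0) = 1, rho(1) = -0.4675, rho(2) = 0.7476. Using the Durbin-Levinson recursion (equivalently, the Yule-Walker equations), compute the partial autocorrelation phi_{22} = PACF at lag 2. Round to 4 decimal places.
\phi_{22} = 0.6770

The PACF at lag k is phi_{kk}, the last component of the solution
to the Yule-Walker system G_k phi = r_k where
  (G_k)_{ij} = rho(|i - j|), (r_k)_i = rho(i), i,j = 1..k.
Equivalently, Durbin-Levinson gives phi_{kk} iteratively:
  phi_{11} = rho(1)
  phi_{kk} = [rho(k) - sum_{j=1..k-1} phi_{k-1,j} rho(k-j)]
            / [1 - sum_{j=1..k-1} phi_{k-1,j} rho(j)],
  phi_{k,j} = phi_{k-1,j} - phi_{kk} phi_{k-1,k-j},  j = 1..k-1.
Step k = 1:
  phi_11 = rho(1) = -0.4675.
Step k = 2:
  phi_22 = [rho(2) - phi_11 rho(1)] / [1 - phi_11 rho(1)] = [0.7476 - (-0.4675)(-0.4675)] / [1 - (-0.4675)(-0.4675)]
         = 0.52904375 / 0.78144375 = 0.677.
Therefore phi_{22} = 0.6770.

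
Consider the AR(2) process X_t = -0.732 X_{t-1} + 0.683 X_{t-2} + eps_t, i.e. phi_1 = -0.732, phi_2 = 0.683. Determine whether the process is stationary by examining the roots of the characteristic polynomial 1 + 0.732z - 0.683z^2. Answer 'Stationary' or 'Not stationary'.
\text{Not stationary}

The AR(p) characteristic polynomial is P(z) = 1 + 0.732z - 0.683z^2.
Stationarity requires all roots to lie outside the unit circle, i.e. |z| > 1 for every root.
Set 1 + (0.732) z + (-0.683) z^2 = 0, i.e. a z^2 + b z + c = 0 with a = -0.683, b = 0.732, c = 1.
Discriminant D = b^2 - 4ac = (0.732)^2 - 4*(-0.683)*1 = 0.535824 - (-2.732) = 3.267824.
D >= 0, so the roots are real: z = (-b +/- sqrt(D)) / (2a) = (-0.732 +/- 1.807712) / (-1.366).
  z_1 = (-0.732 + 1.807712) / (-1.366) = -0.7875,   |z_1| = 0.7875.
  z_2 = (-0.732 - 1.807712) / (-1.366) = 1.8592,   |z_2| = 1.8592.
Moduli of all roots: 0.7875, 1.8592.
All moduli strictly greater than 1? No.
Verdict: Not stationary.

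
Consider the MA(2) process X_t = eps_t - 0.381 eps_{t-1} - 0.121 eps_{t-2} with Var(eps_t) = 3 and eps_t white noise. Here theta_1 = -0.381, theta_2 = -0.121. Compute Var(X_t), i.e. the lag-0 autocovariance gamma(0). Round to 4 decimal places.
\gamma(0) = 3.4794

For an MA(q) process X_t = eps_t + sum_i theta_i eps_{t-i} with
Var(eps_t) = sigma^2, the variance is
  gamma(0) = sigma^2 * (1 + sum_i theta_i^2).
  sum_i theta_i^2 = (-0.381)^2 + (-0.121)^2 = 0.145161 + 0.014641 = 0.159802.
  gamma(0) = 3 * (1 + 0.159802) = 3 * 1.159802 = 3.479406, which rounds to 3.4794.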